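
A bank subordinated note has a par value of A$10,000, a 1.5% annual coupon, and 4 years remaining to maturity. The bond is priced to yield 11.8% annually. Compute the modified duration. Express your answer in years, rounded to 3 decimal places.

Periodic yield y = 0.118. First find Macaulay duration:
  t   CF        PV=CF/(1+0.118)^t    t·PV
  1       150.00       134.1682       134.1682
  2       150.00       120.0073       240.0146
  3       150.00       107.3411       322.0232
  4    10,150.00     6,496.7900    25,987.1599
  Σ                  6,858.3065    26,683.3658
P = 6,858.3065; Macaulay duration = 26,683.3658 / 6,858.3065 = 3.89066 years.
Modified duration = D_Mac / (1 + y) = 3.89066 / 1.118 = 3.48002 years.

3.480 years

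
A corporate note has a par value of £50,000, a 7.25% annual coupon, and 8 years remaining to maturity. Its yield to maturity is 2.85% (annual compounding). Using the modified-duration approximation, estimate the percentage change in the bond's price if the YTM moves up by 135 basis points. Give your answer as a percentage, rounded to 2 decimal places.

-8.63%

Periodic yield y = 0.0285. Modified duration first:
  t   CF        PV=CF/(1+0.0285)^t    t·PV
  1     3,625.00     3,524.5503     3,524.5503
  2     3,625.00     3,426.8841     6,853.7682
  3     3,625.00     3,331.9243     9,995.7728
  4     3,625.00     3,239.5958    12,958.3832
  5     3,625.00     3,149.8258    15,749.1288
  6     3,625.00     3,062.5433    18,375.2597
  7     3,625.00     2,977.6794    20,843.7559
  8    53,625.00    42,828.5072   342,628.0574
  Σ                 65,541.5101   430,928.6764
P = 65,541.5101; D_Mac = 6.57490 yrs; D_mod = 6.57490/(1+0.0285) = 6.39270 yrs.
ΔP/P ≈ -D_mod · Δy = -6.39270 × (+0.0135) = -0.086302 = -8.6302%.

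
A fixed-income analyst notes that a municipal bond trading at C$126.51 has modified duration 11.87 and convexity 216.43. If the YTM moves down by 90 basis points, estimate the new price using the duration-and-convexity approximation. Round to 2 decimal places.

C$141.13

Duration effect: -D_mod·Δy = -11.87 × (-0.009) = +0.106830
Convexity effect: ½·C·(Δy)² = 0.5 × 216.43 × (-0.009)² = +0.008765415
ΔP/P ≈ +0.106830 + 0.008765415 = +0.115595415
New price ≈ 126.51 × (1 + 0.115595415) = 141.13397595165.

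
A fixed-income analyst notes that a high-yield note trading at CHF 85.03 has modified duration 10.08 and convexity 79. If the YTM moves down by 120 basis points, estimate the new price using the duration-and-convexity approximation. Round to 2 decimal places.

CHF 95.80

Duration effect: -D_mod·Δy = -10.08 × (-0.012) = +0.120960
Convexity effect: ½·C·(Δy)² = 0.5 × 79 × (-0.012)² = +0.0056880
ΔP/P ≈ +0.120960 + 0.0056880 = +0.126648
New price ≈ 85.03 × (1 + 0.126648) = 95.79887944.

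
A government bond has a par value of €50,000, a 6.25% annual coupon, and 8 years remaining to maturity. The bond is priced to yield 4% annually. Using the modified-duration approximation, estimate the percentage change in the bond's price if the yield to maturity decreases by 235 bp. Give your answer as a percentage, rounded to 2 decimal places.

+15.02%

Periodic yield y = 0.04. Modified duration first:
  t   CF        PV=CF/(1+0.04)^t    t·PV
  1     3,125.00     3,004.8077     3,004.8077
  2     3,125.00     2,889.2382     5,778.4763
  3     3,125.00     2,778.1136     8,334.3409
  4     3,125.00     2,671.2631    10,685.0524
  5     3,125.00     2,568.5222    12,842.6110
  6     3,125.00     2,469.7329    14,818.3974
  7     3,125.00     2,374.7432    16,623.2022
  8    53,125.00    38,817.9171   310,543.3371
  Σ                 57,574.3380   382,630.2250
P = 57,574.3380; D_Mac = 6.64585 yrs; D_mod = 6.64585/(1+0.04) = 6.39024 yrs.
ΔP/P ≈ -D_mod · Δy = -6.39024 × (-0.0235) = +0.150171 = +15.0171%.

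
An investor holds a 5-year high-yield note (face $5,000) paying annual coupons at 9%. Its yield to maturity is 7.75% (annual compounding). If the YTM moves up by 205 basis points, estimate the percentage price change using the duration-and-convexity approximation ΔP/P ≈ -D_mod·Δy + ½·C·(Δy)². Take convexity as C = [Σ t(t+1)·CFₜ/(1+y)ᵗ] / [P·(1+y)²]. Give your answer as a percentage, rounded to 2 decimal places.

-7.67%

With y = 0.0775:
  t   CF        PV=CF/(1+0.0775)^t    t·PV        t(t+1)·PV
  1       450.00       417.6334       417.6334         835.2668
  2       450.00       387.5948       775.1896       2,325.5689
  3       450.00       359.7168     1,079.1503       4,316.6012
  4       450.00       333.8439     1,335.3755       6,676.8773
  5     5,450.00     3,752.4085    18,762.0424     112,572.2542
  Σ                  5,251.1973    22,369.3912     126,726.5684
P = 5,251.1973; D_Mac = 4.25986 yrs; D_mod = 3.95347 yrs; C = 20.78618.
Duration effect: -3.95347 × (+0.0205) = -0.081046
Convexity effect: 0.5 × 20.78618 × (0.0205)² = +0.0043677
ΔP/P ≈ -0.081046 + 0.0043677 = -0.076678 = -7.6678%.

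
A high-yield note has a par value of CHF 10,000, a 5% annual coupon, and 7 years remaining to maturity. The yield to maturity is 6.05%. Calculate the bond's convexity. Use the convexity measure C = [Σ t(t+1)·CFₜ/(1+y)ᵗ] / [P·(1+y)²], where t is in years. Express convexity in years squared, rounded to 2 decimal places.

40.82

With y = 0.0605:
  t   CF        PV=CF/(1+0.0605)^t    t·PV        t(t+1)·PV
  1       500.00       471.4757       471.4757         942.9514
  2       500.00       444.5787       889.1574       2,667.4722
  3       500.00       419.2161     1,257.6484       5,030.5936
  4       500.00       395.3005     1,581.2018       7,906.0091
  5       500.00       372.7491     1,863.7457      11,182.4739
  6       500.00       351.4843     2,108.9060      14,762.3418
  7    10,500.00     6,960.0857    48,720.6001     389,764.8010
  Σ                  9,414.8902    56,892.7351     432,256.6431
P = 9,414.8902.
Convexity = Σ t(t+1)·PV / [P·(1+y)²] = 432,256.6431 / (9,414.8902 × 1.124660) = 40.82301.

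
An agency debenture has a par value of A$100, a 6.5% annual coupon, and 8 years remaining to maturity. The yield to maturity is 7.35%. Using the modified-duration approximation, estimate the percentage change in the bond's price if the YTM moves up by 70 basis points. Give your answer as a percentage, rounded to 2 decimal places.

Periodic yield y = 0.0735. Modified duration first:
  t   CF        PV=CF/(1+0.0735)^t    t·PV
  1         6.50         6.0550         6.0550
  2         6.50         5.6404        11.2808
  3         6.50         5.2542        15.7626
  4         6.50         4.8945        19.5779
  5         6.50         4.5594        22.7968
  6         6.50         4.2472        25.4831
  7         6.50         3.9564        27.6947
  8       106.50        60.3856       483.0846
  Σ                     94.9925       611.7354
P = 94.9925; D_Mac = 6.43983 yrs; D_mod = 6.43983/(1+0.0735) = 5.99891 yrs.
ΔP/P ≈ -D_mod · Δy = -5.99891 × (+0.007) = -0.041992 = -4.1992%.

-4.20%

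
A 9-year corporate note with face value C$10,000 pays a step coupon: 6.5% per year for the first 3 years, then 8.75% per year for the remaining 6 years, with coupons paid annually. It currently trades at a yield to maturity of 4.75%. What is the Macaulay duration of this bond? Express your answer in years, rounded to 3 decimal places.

7.143 years

Periodic yield y = 0.0475. Discount each cash flow and weight by its year:
  t   CF        PV=CF/(1+0.0475)^t    t·PV
  1       650.00       620.5251       620.5251
  2       650.00       592.3867     1,184.7734
  3       650.00       565.5243     1,696.5729
  4       875.00       726.7615     2,907.0461
  5       875.00       693.8058     3,469.0288
  6       875.00       662.3444     3,974.0663
  7       875.00       632.3097     4,426.1678
  8       875.00       603.6369     4,829.0954
  9    10,875.00     7,162.1429    64,459.2860
  Σ                 12,259.4372    87,566.5616
Price P = Σ PV = 12,259.4372.
Macaulay duration = Σ(t·PV) / P = 87,566.5616 / 12,259.4372 = 7.14279 years.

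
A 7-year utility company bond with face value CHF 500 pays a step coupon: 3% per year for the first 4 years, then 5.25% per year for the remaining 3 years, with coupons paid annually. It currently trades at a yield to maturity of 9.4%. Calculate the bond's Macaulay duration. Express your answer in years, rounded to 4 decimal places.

6.2490 years

Periodic yield y = 0.094. Discount each cash flow and weight by its year:
  t   CF        PV=CF/(1+0.094)^t    t·PV
  1        15.00        13.7112        13.7112
  2        15.00        12.5330        25.0661
  3        15.00        11.4562        34.3685
  4        15.00        10.4718        41.8873
  5        26.25        16.7511        83.7554
  6        26.25        15.3118        91.8706
  7       526.25       280.5891     1,964.1240
  Σ                    360.8242     2,254.7830
Price P = Σ PV = 360.8242.
Macaulay duration = Σ(t·PV) / P = 2,254.7830 / 360.8242 = 6.24898 years.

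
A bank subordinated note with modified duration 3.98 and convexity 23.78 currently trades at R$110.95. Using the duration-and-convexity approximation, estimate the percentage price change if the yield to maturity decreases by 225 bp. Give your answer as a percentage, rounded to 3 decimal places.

Duration effect: -D_mod·Δy = -3.98 × (-0.0225) = +0.089550
Convexity effect: ½·C·(Δy)² = 0.5 × 23.78 × (-0.0225)² = +0.0060193125
ΔP/P ≈ +0.089550 + 0.0060193125 = +0.0955693125
= +9.55693125%.

+9.557%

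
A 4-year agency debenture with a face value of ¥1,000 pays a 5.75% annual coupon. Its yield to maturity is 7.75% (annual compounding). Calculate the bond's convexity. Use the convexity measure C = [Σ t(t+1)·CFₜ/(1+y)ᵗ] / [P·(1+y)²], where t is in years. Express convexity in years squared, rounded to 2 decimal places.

With y = 0.0775:
  t   CF        PV=CF/(1+0.0775)^t    t·PV        t(t+1)·PV
  1        57.50        53.3643        53.3643         106.7285
  2        57.50        49.5260        99.0520         297.1560
  3        57.50        45.9638       137.8914         551.5657
  4     1,057.50       784.5331     3,138.1323      15,690.6616
  Σ                    933.3872     3,428.4400      16,646.1119
P = 933.3872.
Convexity = Σ t(t+1)·PV / [P·(1+y)²] = 16,646.1119 / (933.3872 × 1.161006) = 15.36089.

15.36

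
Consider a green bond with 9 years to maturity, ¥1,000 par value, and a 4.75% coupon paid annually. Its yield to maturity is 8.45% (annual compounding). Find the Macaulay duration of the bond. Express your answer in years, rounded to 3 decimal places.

7.291 years

Periodic yield y = 0.0845. Discount each cash flow and weight by its year:
  t   CF        PV=CF/(1+0.0845)^t    t·PV
  1        47.50        43.7990        43.7990
  2        47.50        40.3863        80.7727
  3        47.50        37.2396       111.7188
  4        47.50        34.3380       137.3521
  5        47.50        31.6625       158.3127
  6        47.50        29.1955       175.1731
  7        47.50        26.9207       188.4451
  8        47.50        24.8232       198.5853
  9     1,047.50       504.7636     4,542.8724
  Σ                    773.1285     5,637.0312
Price P = Σ PV = 773.1285.
Macaulay duration = Σ(t·PV) / P = 5,637.0312 / 773.1285 = 7.29120 years.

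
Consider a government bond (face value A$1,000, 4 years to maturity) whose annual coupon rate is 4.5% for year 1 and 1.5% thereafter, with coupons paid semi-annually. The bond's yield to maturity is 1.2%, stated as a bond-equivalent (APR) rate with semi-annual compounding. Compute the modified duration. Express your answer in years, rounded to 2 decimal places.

Periodic yield y = 0.006. First find Macaulay duration:
  t   CF        PV=CF/(1+0.006)^t    t·PV
  1        22.50        22.3658        22.3658
  2        22.50        22.2324        44.4648
  3         7.50         7.3666        22.0998
  4         7.50         7.3227        29.2907
  5         7.50         7.2790        36.3950
  6         7.50         7.2356        43.4135
  7         7.50         7.1924        50.3470
  8     1,007.50       960.4200     7,683.3602
  Σ                  1,041.4145     7,931.7368
P = 1,041.4145; Macaulay duration = 7,931.7368 / 1,041.4145 = 7.61631 half-year periods = 3.80816 years.
Modified duration = D_Mac / (1 + y) = 3.80816 / 1.006 = 3.78544 years.

3.79 years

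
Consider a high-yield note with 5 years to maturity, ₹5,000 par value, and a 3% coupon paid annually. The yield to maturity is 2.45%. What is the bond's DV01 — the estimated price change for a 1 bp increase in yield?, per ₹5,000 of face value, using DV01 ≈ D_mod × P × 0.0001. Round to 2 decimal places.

Periodic yield y = 0.0245.
  t   CF        PV=CF/(1+0.0245)^t    t·PV
  1       150.00       146.4129       146.4129
  2       150.00       142.9116       285.8231
  3       150.00       139.4939       418.4818
  4       150.00       136.1581       544.6323
  5     5,150.00     4,562.9679    22,814.8396
  Σ                  5,127.9444    24,210.1897
P = 5,127.9444; D_Mac = 4.72123 yrs; D_mod = 4.60832 yrs.
DV01 ≈ 4.60832 × 5,127.9444 × 0.0001 = 2.363122.

₹2.36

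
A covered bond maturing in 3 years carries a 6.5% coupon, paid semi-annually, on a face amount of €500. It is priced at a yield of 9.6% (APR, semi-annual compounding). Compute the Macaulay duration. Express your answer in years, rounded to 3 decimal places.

Periodic yield y = 0.048. Discount each cash flow and weight by its period:
  t   CF        PV=CF/(1+0.048)^t    t·PV
  1        16.25        15.5057        15.5057
  2        16.25        14.7955        29.5911
  3        16.25        14.1179        42.3536
  4        16.25        13.4713        53.8850
  5        16.25        12.8543        64.2713
  6       516.25       389.6659     2,337.9952
  Σ                    460.4105     2,543.6020
Price P = Σ PV = 460.4105.
Macaulay duration = Σ(t·PV) / P = 2,543.6020 / 460.4105 = 5.52464 half-year periods.
In years: 5.52464 / 2 = 2.76232 years.

2.762 years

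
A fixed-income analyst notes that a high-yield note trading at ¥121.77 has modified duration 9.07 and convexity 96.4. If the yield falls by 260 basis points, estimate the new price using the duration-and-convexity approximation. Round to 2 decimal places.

Duration effect: -D_mod·Δy = -9.07 × (-0.026) = +0.235820
Convexity effect: ½·C·(Δy)² = 0.5 × 96.4 × (-0.026)² = +0.0325832
ΔP/P ≈ +0.235820 + 0.0325832 = +0.2684032
New price ≈ 121.77 × (1 + 0.2684032) = 154.453457664.

¥154.45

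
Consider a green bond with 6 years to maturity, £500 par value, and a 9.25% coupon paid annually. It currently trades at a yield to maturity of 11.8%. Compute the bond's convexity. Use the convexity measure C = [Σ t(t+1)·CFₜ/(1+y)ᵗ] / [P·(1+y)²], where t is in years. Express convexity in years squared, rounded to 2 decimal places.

With y = 0.118:
  t   CF        PV=CF/(1+0.118)^t    t·PV        t(t+1)·PV
  1        46.25        41.3685        41.3685          82.7370
  2        46.25        37.0022        74.0045         222.0135
  3        46.25        33.0968        99.2905         397.1619
  4        46.25        29.6036       118.4144         592.0720
  5        46.25        26.4791       132.3953         794.3721
  6       546.25       279.7310     1,678.3861      11,748.7028
  Σ                    447.2813     2,143.8594      13,837.0593
P = 447.2813.
Convexity = Σ t(t+1)·PV / [P·(1+y)²] = 13,837.0593 / (447.2813 × 1.249924) = 24.75024.

24.75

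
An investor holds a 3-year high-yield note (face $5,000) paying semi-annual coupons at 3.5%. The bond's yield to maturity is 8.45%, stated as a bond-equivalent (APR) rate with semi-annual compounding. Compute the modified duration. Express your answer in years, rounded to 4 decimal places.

2.7470 years

Periodic yield y = 0.04225. First find Macaulay duration:
  t   CF        PV=CF/(1+0.04225)^t    t·PV
  1        87.50        83.9530        83.9530
  2        87.50        80.5498       161.0995
  3        87.50        77.2845       231.8535
  4        87.50        74.1516       296.6063
  5        87.50        71.1457       355.7284
  6     5,087.50     3,968.9260    23,813.5559
  Σ                  4,356.0105    24,942.7966
P = 4,356.0105; Macaulay duration = 24,942.7966 / 4,356.0105 = 5.72606 half-year periods = 2.86303 years.
Modified duration = D_Mac / (1 + y) = 2.86303 / 1.04225 = 2.74697 years.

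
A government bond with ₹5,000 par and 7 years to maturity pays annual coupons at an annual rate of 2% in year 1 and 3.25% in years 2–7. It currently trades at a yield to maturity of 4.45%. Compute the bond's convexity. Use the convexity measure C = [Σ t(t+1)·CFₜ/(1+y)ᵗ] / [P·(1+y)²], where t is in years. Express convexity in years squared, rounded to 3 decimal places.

45.542

With y = 0.0445:
  t   CF        PV=CF/(1+0.0445)^t    t·PV        t(t+1)·PV
  1       100.00        95.7396        95.7396         191.4792
  2       162.50       148.9486       297.8972         893.6917
  3       162.50       142.6028       427.8084       1,711.2335
  4       162.50       136.5273       546.1093       2,730.5465
  5       162.50       130.7107       653.5535       3,921.3210
  6       162.50       125.1419       750.8513       5,255.9593
  7     5,162.50     3,806.2819    26,643.9736     213,151.7887
  Σ                  4,585.9529    29,415.9329     227,856.0199
P = 4,585.9529.
Convexity = Σ t(t+1)·PV / [P·(1+y)²] = 227,856.0199 / (4,585.9529 × 1.090980) = 45.54220.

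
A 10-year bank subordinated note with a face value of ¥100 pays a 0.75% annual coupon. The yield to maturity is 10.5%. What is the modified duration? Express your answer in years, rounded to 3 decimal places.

8.526 years

Periodic yield y = 0.105. First find Macaulay duration:
  t   CF        PV=CF/(1+0.105)^t    t·PV
  1         0.75         0.6787         0.6787
  2         0.75         0.6142         1.2285
  3         0.75         0.5559         1.6676
  4         0.75         0.5031         2.0122
  5         0.75         0.4552         2.2762
  6         0.75         0.4120         2.4719
  7         0.75         0.3728         2.6099
  8         0.75         0.3374         2.6993
  9         0.75         0.3054         2.7482
  10      100.75        37.1212       371.2122
  Σ                     41.3560       389.6048
P = 41.3560; Macaulay duration = 389.6048 / 41.3560 = 9.42076 years.
Modified duration = D_Mac / (1 + y) = 9.42076 / 1.105 = 8.52558 years.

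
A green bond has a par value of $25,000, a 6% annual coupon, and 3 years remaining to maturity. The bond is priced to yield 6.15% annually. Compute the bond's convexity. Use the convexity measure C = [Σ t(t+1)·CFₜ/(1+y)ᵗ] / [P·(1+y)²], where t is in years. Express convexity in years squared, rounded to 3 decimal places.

With y = 0.0615:
  t   CF        PV=CF/(1+0.0615)^t    t·PV        t(t+1)·PV
  1     1,500.00     1,413.0947     1,413.0947       2,826.1894
  2     1,500.00     1,331.2244     2,662.4488       7,987.3463
  3    26,500.00    22,155.7205    66,467.1616     265,868.6464
  Σ                 24,900.0396    70,542.7050     276,682.1820
P = 24,900.0396.
Convexity = Σ t(t+1)·PV / [P·(1+y)²] = 276,682.1820 / (24,900.0396 × 1.126782) = 9.86146.

9.861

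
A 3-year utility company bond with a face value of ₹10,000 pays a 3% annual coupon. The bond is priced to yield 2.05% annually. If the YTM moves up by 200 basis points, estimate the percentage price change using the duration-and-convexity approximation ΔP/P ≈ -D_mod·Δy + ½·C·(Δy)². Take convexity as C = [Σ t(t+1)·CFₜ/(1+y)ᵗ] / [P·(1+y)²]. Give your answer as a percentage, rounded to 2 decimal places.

With y = 0.0205:
  t   CF        PV=CF/(1+0.0205)^t    t·PV        t(t+1)·PV
  1       300.00       293.9735       293.9735         587.9471
  2       300.00       288.0681       576.1363       1,728.4089
  3    10,300.00     9,691.6606    29,074.9818     116,299.9274
  Σ                 10,273.7023    29,945.0917     118,616.2834
P = 10,273.7023; D_Mac = 2.91473 yrs; D_mod = 2.85618 yrs; C = 11.08642.
Duration effect: -2.85618 × (+0.02) = -0.057124
Convexity effect: 0.5 × 11.08642 × (0.02)² = +0.0022173
ΔP/P ≈ -0.057124 + 0.0022173 = -0.054906 = -5.4906%.

-5.49%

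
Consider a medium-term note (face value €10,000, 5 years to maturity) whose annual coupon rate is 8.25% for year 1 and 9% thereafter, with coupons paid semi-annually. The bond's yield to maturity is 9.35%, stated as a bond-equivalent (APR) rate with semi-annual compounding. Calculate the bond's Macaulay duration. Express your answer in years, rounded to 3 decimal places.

4.152 years

Periodic yield y = 0.04675. Discount each cash flow and weight by its period:
  t   CF        PV=CF/(1+0.04675)^t    t·PV
  1       412.50       394.0769       394.0769
  2       412.50       376.4766       752.9532
  3       450.00       392.3590     1,177.0770
  4       450.00       374.8354     1,499.3417
  5       450.00       358.0945     1,790.4726
  6       450.00       342.1013     2,052.6077
  7       450.00       326.8223     2,287.7563
  8       450.00       312.2258     2,497.8062
  9       450.00       298.2811     2,684.5302
  10   10,450.00     6,617.3879    66,173.8793
  Σ                  9,792.6609    81,310.5011
Price P = Σ PV = 9,792.6609.
Macaulay duration = Σ(t·PV) / P = 81,310.5011 / 9,792.6609 = 8.30321 half-year periods.
In years: 8.30321 / 2 = 4.15160 years.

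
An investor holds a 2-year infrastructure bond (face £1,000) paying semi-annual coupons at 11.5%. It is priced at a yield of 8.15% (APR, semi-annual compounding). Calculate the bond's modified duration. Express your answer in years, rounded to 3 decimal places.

Periodic yield y = 0.04075. First find Macaulay duration:
  t   CF        PV=CF/(1+0.04075)^t    t·PV
  1        57.50        55.2486        55.2486
  2        57.50        53.0854       106.1708
  3        57.50        51.0069       153.0206
  4     1,057.50       901.3526     3,605.4103
  Σ                  1,060.6934     3,919.8502
P = 1,060.6934; Macaulay duration = 3,919.8502 / 1,060.6934 = 3.69555 half-year periods = 1.84778 years.
Modified duration = D_Mac / (1 + y) = 1.84778 / 1.04075 = 1.77543 years.

1.775 years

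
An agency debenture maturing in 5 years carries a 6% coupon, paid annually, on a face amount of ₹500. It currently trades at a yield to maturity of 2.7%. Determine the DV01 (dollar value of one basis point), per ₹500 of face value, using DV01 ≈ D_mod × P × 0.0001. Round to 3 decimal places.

Periodic yield y = 0.027.
  t   CF        PV=CF/(1+0.027)^t    t·PV
  1        30.00        29.2113        29.2113
  2        30.00        28.4433        56.8867
  3        30.00        27.6955        83.0866
  4        30.00        26.9674       107.8697
  5       530.00       463.8992     2,319.4961
  Σ                    576.2168     2,596.5504
P = 576.2168; D_Mac = 4.50620 yrs; D_mod = 4.38773 yrs.
DV01 ≈ 4.38773 × 576.2168 × 0.0001 = 0.252829.

₹0.253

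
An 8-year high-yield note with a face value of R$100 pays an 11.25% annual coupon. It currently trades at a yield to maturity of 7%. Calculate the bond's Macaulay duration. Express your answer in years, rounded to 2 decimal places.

Periodic yield y = 0.07. Discount each cash flow and weight by its year:
  t   CF        PV=CF/(1+0.07)^t    t·PV
  1        11.25        10.5140        10.5140
  2        11.25         9.8262        19.6524
  3        11.25         9.1834        27.5501
  4        11.25         8.5826        34.3303
  5        11.25         8.0211        40.1055
  6        11.25         7.4964        44.9781
  7        11.25         7.0059        49.0415
  8       111.25        64.7485       517.9881
  Σ                    125.3780       744.1599
Price P = Σ PV = 125.3780.
Macaulay duration = Σ(t·PV) / P = 744.1599 / 125.3780 = 5.93533 years.

5.94 years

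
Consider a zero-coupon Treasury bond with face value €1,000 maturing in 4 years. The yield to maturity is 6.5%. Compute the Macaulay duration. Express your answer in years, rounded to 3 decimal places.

4.000 years

A zero-coupon bond has a single cash flow at maturity, so its Macaulay duration equals its maturity: 4 years.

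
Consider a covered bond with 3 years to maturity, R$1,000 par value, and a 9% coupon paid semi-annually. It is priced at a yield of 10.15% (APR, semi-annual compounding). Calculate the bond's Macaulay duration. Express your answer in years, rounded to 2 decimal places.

Periodic yield y = 0.05075. Discount each cash flow and weight by its period:
  t   CF        PV=CF/(1+0.05075)^t    t·PV
  1        45.00        42.8266        42.8266
  2        45.00        40.7581        81.5162
  3        45.00        38.7895       116.3685
  4        45.00        36.9160       147.6641
  5        45.00        35.1330       175.6651
  6     1,045.00       776.4614     4,658.7687
  Σ                    970.8846     5,222.8092
Price P = Σ PV = 970.8846.
Macaulay duration = Σ(t·PV) / P = 5,222.8092 / 970.8846 = 5.37943 half-year periods.
In years: 5.37943 / 2 = 2.68972 years.

2.69 years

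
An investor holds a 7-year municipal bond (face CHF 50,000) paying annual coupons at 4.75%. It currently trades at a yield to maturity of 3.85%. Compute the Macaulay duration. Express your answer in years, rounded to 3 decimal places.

Periodic yield y = 0.0385. Discount each cash flow and weight by its year:
  t   CF        PV=CF/(1+0.0385)^t    t·PV
  1     2,375.00     2,286.9523     2,286.9523
  2     2,375.00     2,202.1688     4,404.3377
  3     2,375.00     2,120.5285     6,361.5855
  4     2,375.00     2,041.9148     8,167.6591
  5     2,375.00     1,966.2155     9,831.0774
  6     2,375.00     1,893.3226    11,359.9353
  7    52,375.00    40,204.8578   281,434.0043
  Σ                 52,715.9602   323,845.5515
Price P = Σ PV = 52,715.9602.
Macaulay duration = Σ(t·PV) / P = 323,845.5515 / 52,715.9602 = 6.14322 years.

6.143 years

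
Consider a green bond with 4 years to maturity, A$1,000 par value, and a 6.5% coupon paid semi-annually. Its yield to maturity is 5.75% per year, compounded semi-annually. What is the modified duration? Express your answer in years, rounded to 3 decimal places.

3.492 years

Periodic yield y = 0.02875. First find Macaulay duration:
  t   CF        PV=CF/(1+0.02875)^t    t·PV
  1        32.50        31.5917        31.5917
  2        32.50        30.7089        61.4177
  3        32.50        29.8507        89.5520
  4        32.50        29.0164       116.0657
  5        32.50        28.2055       141.0276
  6        32.50        27.4173       164.5036
  7        32.50        26.6511       186.5574
  8     1,032.50       823.0217     6,584.1734
  Σ                  1,026.4632     7,374.8892
P = 1,026.4632; Macaulay duration = 7,374.8892 / 1,026.4632 = 7.18476 half-year periods = 3.59238 years.
Modified duration = D_Mac / (1 + y) = 3.59238 / 1.02875 = 3.49198 years.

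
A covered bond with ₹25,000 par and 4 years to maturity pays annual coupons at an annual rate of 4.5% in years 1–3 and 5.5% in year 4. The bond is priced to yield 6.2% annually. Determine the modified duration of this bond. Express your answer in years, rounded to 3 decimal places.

3.524 years

Periodic yield y = 0.062. First find Macaulay duration:
  t   CF        PV=CF/(1+0.062)^t    t·PV
  1     1,125.00     1,059.3220     1,059.3220
  2     1,125.00       997.4784     1,994.9567
  3     1,125.00       939.2452     2,817.7355
  4    26,375.00    20,734.5398    82,938.1593
  Σ                 23,730.5854    88,810.1736
P = 23,730.5854; Macaulay duration = 88,810.1736 / 23,730.5854 = 3.74244 years.
Modified duration = D_Mac / (1 + y) = 3.74244 / 1.062 = 3.52395 years.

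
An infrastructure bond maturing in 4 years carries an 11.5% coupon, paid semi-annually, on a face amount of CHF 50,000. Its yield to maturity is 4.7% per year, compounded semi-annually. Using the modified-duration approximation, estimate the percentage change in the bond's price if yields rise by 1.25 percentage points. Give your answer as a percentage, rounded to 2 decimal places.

Periodic yield y = 0.0235. Modified duration first:
  t   CF        PV=CF/(1+0.0235)^t    t·PV
  1     2,875.00     2,808.9888     2,808.9888
  2     2,875.00     2,744.4932     5,488.9863
  3     2,875.00     2,681.4784     8,044.4353
  4     2,875.00     2,619.9105    10,479.6421
  5     2,875.00     2,559.7563    12,798.7813
  6     2,875.00     2,500.9832    15,005.8989
  7     2,875.00     2,443.5595    17,104.9166
  8    52,875.00    43,908.3992   351,267.1939
  Σ                 62,267.5691   422,998.8433
P = 62,267.5691; D_Mac = 6.79324 half-year periods = 3.39662 yrs; D_mod = 3.39662/(1+0.0235) = 3.31863 yrs.
ΔP/P ≈ -D_mod · Δy = -3.31863 × (+0.0125) = -0.041483 = -4.1483%.

-4.15%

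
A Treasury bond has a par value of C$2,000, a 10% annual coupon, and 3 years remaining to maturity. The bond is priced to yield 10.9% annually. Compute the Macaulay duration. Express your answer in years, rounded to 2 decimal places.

2.73 years

Periodic yield y = 0.109. Discount each cash flow and weight by its year:
  t   CF        PV=CF/(1+0.109)^t    t·PV
  1       200.00       180.3427       180.3427
  2       200.00       162.6174       325.2347
  3     2,200.00     1,612.9765     4,838.9295
  Σ                  1,955.9365     5,344.5069
Price P = Σ PV = 1,955.9365.
Macaulay duration = Σ(t·PV) / P = 5,344.5069 / 1,955.9365 = 2.73245 years.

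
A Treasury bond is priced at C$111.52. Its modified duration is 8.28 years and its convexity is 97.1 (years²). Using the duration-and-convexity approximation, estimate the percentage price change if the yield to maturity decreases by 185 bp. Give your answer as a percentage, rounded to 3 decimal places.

+16.980%

Duration effect: -D_mod·Δy = -8.28 × (-0.0185) = +0.153180
Convexity effect: ½·C·(Δy)² = 0.5 × 97.1 × (-0.0185)² = +0.0166162375
ΔP/P ≈ +0.153180 + 0.0166162375 = +0.1697962375
= +16.97962375%.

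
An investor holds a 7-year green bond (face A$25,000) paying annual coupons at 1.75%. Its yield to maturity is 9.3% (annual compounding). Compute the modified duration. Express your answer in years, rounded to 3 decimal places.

5.976 years

Periodic yield y = 0.093. First find Macaulay duration:
  t   CF        PV=CF/(1+0.093)^t    t·PV
  1       437.50       400.2745       400.2745
  2       437.50       366.2164       732.4327
  3       437.50       335.0561     1,005.1684
  4       437.50       306.5472     1,226.1890
  5       437.50       280.4641     1,402.3204
  6       437.50       256.6003     1,539.6015
  7    25,437.50    13,650.0202    95,550.1411
  Σ                 15,595.1787   101,856.1276
P = 15,595.1787; Macaulay duration = 101,856.1276 / 15,595.1787 = 6.53126 years.
Modified duration = D_Mac / (1 + y) = 6.53126 / 1.093 = 5.97553 years.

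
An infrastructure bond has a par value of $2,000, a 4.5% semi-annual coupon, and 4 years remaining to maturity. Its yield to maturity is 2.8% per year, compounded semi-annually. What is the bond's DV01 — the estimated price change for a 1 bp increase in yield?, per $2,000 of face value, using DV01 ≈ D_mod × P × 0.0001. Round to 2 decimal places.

$0.78

Periodic yield y = 0.014.
  t   CF        PV=CF/(1+0.014)^t    t·PV
  1        45.00        44.3787        44.3787
  2        45.00        43.7660        87.5319
  3        45.00        43.1617       129.4851
  4        45.00        42.5658       170.2632
  5        45.00        41.9781       209.8905
  6        45.00        41.3985       248.3911
  7        45.00        40.8269       285.7886
  8     2,045.00     1,829.7412    14,637.9298
  Σ                  2,127.8169    15,813.6589
P = 2,127.8169; D_Mac = 7.43187 half-year periods = 3.71593 yrs; D_mod = 3.66463 yrs.
DV01 ≈ 3.66463 × 2,127.8169 × 0.0001 = 0.779766.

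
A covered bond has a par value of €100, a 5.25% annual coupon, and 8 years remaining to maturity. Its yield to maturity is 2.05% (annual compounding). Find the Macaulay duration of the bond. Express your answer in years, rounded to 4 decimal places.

Periodic yield y = 0.0205. Discount each cash flow and weight by its year:
  t   CF        PV=CF/(1+0.0205)^t    t·PV
  1         5.25         5.1445         5.1445
  2         5.25         5.0412        10.0824
  3         5.25         4.9399        14.8198
  4         5.25         4.8407        19.3628
  5         5.25         4.7434        23.7172
  6         5.25         4.6482        27.8890
  7         5.25         4.5548        31.8835
  8       105.25        89.4784       715.8269
  Σ                    123.3911       848.7261
Price P = Σ PV = 123.3911.
Macaulay duration = Σ(t·PV) / P = 848.7261 / 123.3911 = 6.87834 years.

6.8783 years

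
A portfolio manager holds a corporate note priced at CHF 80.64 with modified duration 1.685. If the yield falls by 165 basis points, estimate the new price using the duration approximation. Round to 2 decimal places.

CHF 82.88

Duration approximation: ΔP/P ≈ -D_mod · Δy = -1.685 × (-0.0165) = +0.0278025.
New price ≈ 80.64 × (1 + 0.0278025) = 82.8819936.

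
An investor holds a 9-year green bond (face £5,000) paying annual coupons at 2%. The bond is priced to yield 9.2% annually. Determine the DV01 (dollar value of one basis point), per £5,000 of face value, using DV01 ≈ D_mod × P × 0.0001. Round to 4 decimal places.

Periodic yield y = 0.092.
  t   CF        PV=CF/(1+0.092)^t    t·PV
  1       100.00        91.5751        91.5751
  2       100.00        83.8600       167.7199
  3       100.00        76.7948       230.3845
  4       100.00        70.3250       281.2998
  5       100.00        64.4001       322.0007
  6       100.00        58.9745       353.8469
  7       100.00        54.0059       378.0416
  8       100.00        49.4560       395.6479
  9     5,100.00     2,309.7577    20,787.8196
  Σ                  2,859.1492    23,008.3362
P = 2,859.1492; D_Mac = 8.04727 yrs; D_mod = 7.36929 yrs.
DV01 ≈ 7.36929 × 2,859.1492 × 0.0001 = 2.106990.

£2.1070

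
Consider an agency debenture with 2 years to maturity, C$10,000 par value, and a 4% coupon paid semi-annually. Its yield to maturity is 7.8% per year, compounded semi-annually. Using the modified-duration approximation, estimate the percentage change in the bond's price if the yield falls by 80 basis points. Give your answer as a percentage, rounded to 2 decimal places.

+1.49%

Periodic yield y = 0.039. Modified duration first:
  t   CF        PV=CF/(1+0.039)^t    t·PV
  1       200.00       192.4928       192.4928
  2       200.00       185.2674       370.5347
  3       200.00       178.3131       534.9394
  4    10,200.00     8,752.6181    35,010.4726
  Σ                  9,308.6914    36,108.4395
P = 9,308.6914; D_Mac = 3.87900 half-year periods = 1.93950 yrs; D_mod = 1.93950/(1+0.039) = 1.86670 yrs.
ΔP/P ≈ -D_mod · Δy = -1.86670 × (-0.008) = +0.014934 = +1.4934%.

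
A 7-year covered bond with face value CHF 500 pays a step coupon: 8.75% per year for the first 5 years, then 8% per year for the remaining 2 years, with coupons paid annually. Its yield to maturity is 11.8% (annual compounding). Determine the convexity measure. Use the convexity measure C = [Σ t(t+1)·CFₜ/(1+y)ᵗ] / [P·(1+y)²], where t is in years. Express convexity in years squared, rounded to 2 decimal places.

With y = 0.118:
  t   CF        PV=CF/(1+0.118)^t    t·PV        t(t+1)·PV
  1        43.75        39.1324        39.1324          78.2648
  2        43.75        35.0021        70.0043         210.0128
  3        43.75        31.3078        93.9234         375.6937
  4        43.75        28.0034       112.0136         560.0681
  5        43.75        25.0478       125.2388         751.4331
  6        40.00        20.4837       122.9024         860.3169
  7       540.00       247.3439     1,731.4070      13,851.2562
  Σ                    426.3211     2,294.6220      16,687.0455
P = 426.3211.
Convexity = Σ t(t+1)·PV / [P·(1+y)²] = 16,687.0455 / (426.3211 × 1.249924) = 31.31548.

31.32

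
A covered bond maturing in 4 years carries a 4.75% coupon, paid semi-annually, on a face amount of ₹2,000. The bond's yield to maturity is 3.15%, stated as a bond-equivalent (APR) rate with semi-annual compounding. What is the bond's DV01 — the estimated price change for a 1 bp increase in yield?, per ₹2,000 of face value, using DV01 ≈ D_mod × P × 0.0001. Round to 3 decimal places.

₹0.772

Periodic yield y = 0.01575.
  t   CF        PV=CF/(1+0.01575)^t    t·PV
  1        47.50        46.7635        46.7635
  2        47.50        46.0384        92.0767
  3        47.50        45.3245       135.9735
  4        47.50        44.6217       178.4869
  5        47.50        43.9298       219.6491
  6        47.50        43.2487       259.4919
  7        47.50        42.5781       298.0464
  8     2,047.50     1,806.8798    14,455.0384
  Σ                  2,119.3844    15,685.5264
P = 2,119.3844; D_Mac = 7.40098 half-year periods = 3.70049 yrs; D_mod = 3.64311 yrs.
DV01 ≈ 3.64311 × 2,119.3844 × 0.0001 = 0.772116.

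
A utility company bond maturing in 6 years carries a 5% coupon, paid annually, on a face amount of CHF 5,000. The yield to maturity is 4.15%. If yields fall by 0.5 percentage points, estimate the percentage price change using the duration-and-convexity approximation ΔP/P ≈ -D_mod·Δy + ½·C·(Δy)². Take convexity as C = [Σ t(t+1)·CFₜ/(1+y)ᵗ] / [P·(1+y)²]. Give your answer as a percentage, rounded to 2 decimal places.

With y = 0.0415:
  t   CF        PV=CF/(1+0.0415)^t    t·PV        t(t+1)·PV
  1       250.00       240.0384       240.0384         480.0768
  2       250.00       230.4737       460.9475       1,382.8425
  3       250.00       221.2902       663.8706       2,655.4824
  4       250.00       212.4726       849.8904       4,249.4518
  5       250.00       204.0063     1,020.0316       6,120.1898
  6     5,250.00     4,113.4257    24,680.5542     172,763.8796
  Σ                  5,221.7070    27,915.3327     187,651.9230
P = 5,221.7070; D_Mac = 5.34602 yrs; D_mod = 5.13300 yrs; C = 33.13004.
Duration effect: -5.13300 × (-0.005) = +0.025665
Convexity effect: 0.5 × 33.13004 × (-0.005)² = +0.0004141
ΔP/P ≈ +0.025665 + 0.0004141 = +0.026079 = +2.6079%.

+2.61%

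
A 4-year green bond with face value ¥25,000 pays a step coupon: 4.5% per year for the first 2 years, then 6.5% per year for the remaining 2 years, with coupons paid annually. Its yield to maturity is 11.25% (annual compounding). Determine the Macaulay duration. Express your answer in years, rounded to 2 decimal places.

3.71 years

Periodic yield y = 0.1125. Discount each cash flow and weight by its year:
  t   CF        PV=CF/(1+0.1125)^t    t·PV
  1     1,125.00     1,011.2360     1,011.2360
  2     1,125.00       908.9761     1,817.9523
  3     1,625.00     1,180.1937     3,540.5812
  4    26,625.00    17,381.5915    69,526.3658
  Σ                 20,481.9973    75,896.1353
Price P = Σ PV = 20,481.9973.
Macaulay duration = Σ(t·PV) / P = 75,896.1353 / 20,481.9973 = 3.70550 years.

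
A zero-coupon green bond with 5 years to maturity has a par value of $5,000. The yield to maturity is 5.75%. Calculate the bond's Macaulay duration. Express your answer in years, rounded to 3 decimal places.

A zero-coupon bond has a single cash flow at maturity, so its Macaulay duration equals its maturity: 5 years.

5.000 years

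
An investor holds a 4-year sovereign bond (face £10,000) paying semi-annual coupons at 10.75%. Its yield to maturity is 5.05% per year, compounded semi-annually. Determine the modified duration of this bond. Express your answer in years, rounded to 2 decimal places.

Periodic yield y = 0.02525. First find Macaulay duration:
  t   CF        PV=CF/(1+0.02525)^t    t·PV
  1       537.50       524.2624       524.2624
  2       537.50       511.3508     1,022.7015
  3       537.50       498.7572     1,496.2715
  4       537.50       486.4737     1,945.8948
  5       537.50       474.4927     2,372.4637
  6       537.50       462.8069     2,776.8412
  7       537.50       451.4088     3,159.8616
  8    10,537.50     8,631.7601    69,054.0812
  Σ                 12,041.3126    82,352.3779
P = 12,041.3126; Macaulay duration = 82,352.3779 / 12,041.3126 = 6.83915 half-year periods = 3.41958 years.
Modified duration = D_Mac / (1 + y) = 3.41958 / 1.02525 = 3.33536 years.

3.34 years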